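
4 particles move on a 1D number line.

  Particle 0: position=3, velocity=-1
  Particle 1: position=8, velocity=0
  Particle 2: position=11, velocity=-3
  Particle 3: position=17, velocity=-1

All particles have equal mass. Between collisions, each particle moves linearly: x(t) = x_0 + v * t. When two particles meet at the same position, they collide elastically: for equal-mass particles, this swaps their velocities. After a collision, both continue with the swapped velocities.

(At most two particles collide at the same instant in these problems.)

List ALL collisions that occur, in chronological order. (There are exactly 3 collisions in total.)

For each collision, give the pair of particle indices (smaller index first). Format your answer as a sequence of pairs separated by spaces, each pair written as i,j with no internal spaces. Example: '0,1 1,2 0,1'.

Answer: 1,2 0,1 2,3

Derivation:
Collision at t=1: particles 1 and 2 swap velocities; positions: p0=2 p1=8 p2=8 p3=16; velocities now: v0=-1 v1=-3 v2=0 v3=-1
Collision at t=4: particles 0 and 1 swap velocities; positions: p0=-1 p1=-1 p2=8 p3=13; velocities now: v0=-3 v1=-1 v2=0 v3=-1
Collision at t=9: particles 2 and 3 swap velocities; positions: p0=-16 p1=-6 p2=8 p3=8; velocities now: v0=-3 v1=-1 v2=-1 v3=0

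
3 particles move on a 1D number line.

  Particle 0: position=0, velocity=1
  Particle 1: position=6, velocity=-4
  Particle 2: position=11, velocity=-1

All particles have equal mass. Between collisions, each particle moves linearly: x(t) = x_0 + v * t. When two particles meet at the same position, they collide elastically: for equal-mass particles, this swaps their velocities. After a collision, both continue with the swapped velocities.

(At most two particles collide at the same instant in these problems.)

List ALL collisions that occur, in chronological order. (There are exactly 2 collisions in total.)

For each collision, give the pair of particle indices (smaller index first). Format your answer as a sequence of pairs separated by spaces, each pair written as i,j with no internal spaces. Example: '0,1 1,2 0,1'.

Answer: 0,1 1,2

Derivation:
Collision at t=6/5: particles 0 and 1 swap velocities; positions: p0=6/5 p1=6/5 p2=49/5; velocities now: v0=-4 v1=1 v2=-1
Collision at t=11/2: particles 1 and 2 swap velocities; positions: p0=-16 p1=11/2 p2=11/2; velocities now: v0=-4 v1=-1 v2=1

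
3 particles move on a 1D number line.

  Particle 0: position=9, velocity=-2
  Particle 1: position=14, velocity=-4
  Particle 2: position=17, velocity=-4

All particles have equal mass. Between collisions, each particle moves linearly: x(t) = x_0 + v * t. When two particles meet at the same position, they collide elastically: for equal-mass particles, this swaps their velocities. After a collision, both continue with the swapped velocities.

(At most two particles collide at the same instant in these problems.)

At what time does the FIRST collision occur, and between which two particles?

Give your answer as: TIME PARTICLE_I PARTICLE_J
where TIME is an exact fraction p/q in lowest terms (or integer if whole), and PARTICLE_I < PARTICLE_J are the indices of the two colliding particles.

Pair (0,1): pos 9,14 vel -2,-4 -> gap=5, closing at 2/unit, collide at t=5/2
Pair (1,2): pos 14,17 vel -4,-4 -> not approaching (rel speed 0 <= 0)
Earliest collision: t=5/2 between 0 and 1

Answer: 5/2 0 1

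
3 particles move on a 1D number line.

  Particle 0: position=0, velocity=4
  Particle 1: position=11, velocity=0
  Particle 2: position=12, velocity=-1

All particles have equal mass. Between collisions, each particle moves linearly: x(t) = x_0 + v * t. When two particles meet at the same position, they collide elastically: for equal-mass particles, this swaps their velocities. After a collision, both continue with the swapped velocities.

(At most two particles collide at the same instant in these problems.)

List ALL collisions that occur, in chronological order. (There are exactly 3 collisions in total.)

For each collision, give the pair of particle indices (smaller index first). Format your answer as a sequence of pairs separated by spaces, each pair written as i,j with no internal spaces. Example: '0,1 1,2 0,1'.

Collision at t=1: particles 1 and 2 swap velocities; positions: p0=4 p1=11 p2=11; velocities now: v0=4 v1=-1 v2=0
Collision at t=12/5: particles 0 and 1 swap velocities; positions: p0=48/5 p1=48/5 p2=11; velocities now: v0=-1 v1=4 v2=0
Collision at t=11/4: particles 1 and 2 swap velocities; positions: p0=37/4 p1=11 p2=11; velocities now: v0=-1 v1=0 v2=4

Answer: 1,2 0,1 1,2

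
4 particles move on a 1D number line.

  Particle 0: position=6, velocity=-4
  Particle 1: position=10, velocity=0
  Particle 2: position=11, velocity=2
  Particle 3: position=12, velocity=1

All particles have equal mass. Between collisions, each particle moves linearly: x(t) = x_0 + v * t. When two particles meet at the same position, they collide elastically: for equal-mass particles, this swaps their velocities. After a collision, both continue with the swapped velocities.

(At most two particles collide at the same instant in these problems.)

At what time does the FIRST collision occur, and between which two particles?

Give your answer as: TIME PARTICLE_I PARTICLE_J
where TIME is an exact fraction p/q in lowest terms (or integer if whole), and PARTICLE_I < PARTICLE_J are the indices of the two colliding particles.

Answer: 1 2 3

Derivation:
Pair (0,1): pos 6,10 vel -4,0 -> not approaching (rel speed -4 <= 0)
Pair (1,2): pos 10,11 vel 0,2 -> not approaching (rel speed -2 <= 0)
Pair (2,3): pos 11,12 vel 2,1 -> gap=1, closing at 1/unit, collide at t=1
Earliest collision: t=1 between 2 and 3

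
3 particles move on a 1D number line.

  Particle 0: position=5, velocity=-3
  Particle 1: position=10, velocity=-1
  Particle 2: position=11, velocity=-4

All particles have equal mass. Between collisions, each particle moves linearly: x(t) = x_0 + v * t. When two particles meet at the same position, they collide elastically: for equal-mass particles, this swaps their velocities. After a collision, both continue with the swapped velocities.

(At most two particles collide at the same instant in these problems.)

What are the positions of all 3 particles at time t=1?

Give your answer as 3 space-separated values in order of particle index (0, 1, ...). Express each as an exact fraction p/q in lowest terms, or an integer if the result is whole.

Answer: 2 7 9

Derivation:
Collision at t=1/3: particles 1 and 2 swap velocities; positions: p0=4 p1=29/3 p2=29/3; velocities now: v0=-3 v1=-4 v2=-1
Advance to t=1 (no further collisions before then); velocities: v0=-3 v1=-4 v2=-1; positions = 2 7 9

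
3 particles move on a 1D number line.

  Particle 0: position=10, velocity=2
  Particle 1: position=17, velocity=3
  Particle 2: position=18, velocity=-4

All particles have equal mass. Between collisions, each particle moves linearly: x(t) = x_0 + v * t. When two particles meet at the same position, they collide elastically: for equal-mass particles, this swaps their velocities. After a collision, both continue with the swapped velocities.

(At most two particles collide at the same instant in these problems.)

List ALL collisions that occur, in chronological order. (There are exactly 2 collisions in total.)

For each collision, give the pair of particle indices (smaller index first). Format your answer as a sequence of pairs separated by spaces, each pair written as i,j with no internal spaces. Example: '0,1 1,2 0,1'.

Answer: 1,2 0,1

Derivation:
Collision at t=1/7: particles 1 and 2 swap velocities; positions: p0=72/7 p1=122/7 p2=122/7; velocities now: v0=2 v1=-4 v2=3
Collision at t=4/3: particles 0 and 1 swap velocities; positions: p0=38/3 p1=38/3 p2=21; velocities now: v0=-4 v1=2 v2=3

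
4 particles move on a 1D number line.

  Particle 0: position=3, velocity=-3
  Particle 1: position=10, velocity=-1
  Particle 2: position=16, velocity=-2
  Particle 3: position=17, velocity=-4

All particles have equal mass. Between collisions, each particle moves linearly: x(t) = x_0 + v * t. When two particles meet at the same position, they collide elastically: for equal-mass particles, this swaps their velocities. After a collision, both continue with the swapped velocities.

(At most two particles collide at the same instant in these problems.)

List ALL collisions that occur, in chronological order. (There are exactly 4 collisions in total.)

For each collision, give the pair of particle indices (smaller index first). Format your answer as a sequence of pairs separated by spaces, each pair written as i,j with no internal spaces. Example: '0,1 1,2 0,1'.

Collision at t=1/2: particles 2 and 3 swap velocities; positions: p0=3/2 p1=19/2 p2=15 p3=15; velocities now: v0=-3 v1=-1 v2=-4 v3=-2
Collision at t=7/3: particles 1 and 2 swap velocities; positions: p0=-4 p1=23/3 p2=23/3 p3=34/3; velocities now: v0=-3 v1=-4 v2=-1 v3=-2
Collision at t=6: particles 2 and 3 swap velocities; positions: p0=-15 p1=-7 p2=4 p3=4; velocities now: v0=-3 v1=-4 v2=-2 v3=-1
Collision at t=14: particles 0 and 1 swap velocities; positions: p0=-39 p1=-39 p2=-12 p3=-4; velocities now: v0=-4 v1=-3 v2=-2 v3=-1

Answer: 2,3 1,2 2,3 0,1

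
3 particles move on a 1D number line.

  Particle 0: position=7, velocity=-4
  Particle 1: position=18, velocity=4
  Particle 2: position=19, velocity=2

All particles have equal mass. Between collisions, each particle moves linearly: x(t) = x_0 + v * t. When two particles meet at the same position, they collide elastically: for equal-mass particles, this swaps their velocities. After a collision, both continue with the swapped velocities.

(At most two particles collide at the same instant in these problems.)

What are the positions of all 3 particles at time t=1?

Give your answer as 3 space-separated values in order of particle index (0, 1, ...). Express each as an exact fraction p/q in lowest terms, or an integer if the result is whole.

Answer: 3 21 22

Derivation:
Collision at t=1/2: particles 1 and 2 swap velocities; positions: p0=5 p1=20 p2=20; velocities now: v0=-4 v1=2 v2=4
Advance to t=1 (no further collisions before then); velocities: v0=-4 v1=2 v2=4; positions = 3 21 22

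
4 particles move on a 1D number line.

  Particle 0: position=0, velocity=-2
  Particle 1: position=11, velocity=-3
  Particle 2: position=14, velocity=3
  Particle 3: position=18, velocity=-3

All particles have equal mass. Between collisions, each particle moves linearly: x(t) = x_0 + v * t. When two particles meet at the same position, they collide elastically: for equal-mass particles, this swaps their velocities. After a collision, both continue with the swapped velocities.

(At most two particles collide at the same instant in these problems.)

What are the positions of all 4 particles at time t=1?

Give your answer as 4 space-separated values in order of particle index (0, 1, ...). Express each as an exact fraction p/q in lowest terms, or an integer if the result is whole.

Collision at t=2/3: particles 2 and 3 swap velocities; positions: p0=-4/3 p1=9 p2=16 p3=16; velocities now: v0=-2 v1=-3 v2=-3 v3=3
Advance to t=1 (no further collisions before then); velocities: v0=-2 v1=-3 v2=-3 v3=3; positions = -2 8 15 17

Answer: -2 8 15 17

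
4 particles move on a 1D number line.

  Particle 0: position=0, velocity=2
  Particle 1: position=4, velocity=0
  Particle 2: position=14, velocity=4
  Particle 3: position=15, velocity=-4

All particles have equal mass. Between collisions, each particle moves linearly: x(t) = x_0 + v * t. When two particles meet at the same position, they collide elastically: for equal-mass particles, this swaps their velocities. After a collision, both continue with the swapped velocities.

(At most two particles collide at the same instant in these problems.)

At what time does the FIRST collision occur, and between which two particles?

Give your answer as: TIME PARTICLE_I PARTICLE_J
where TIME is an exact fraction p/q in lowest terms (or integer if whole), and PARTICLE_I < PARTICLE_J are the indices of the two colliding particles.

Answer: 1/8 2 3

Derivation:
Pair (0,1): pos 0,4 vel 2,0 -> gap=4, closing at 2/unit, collide at t=2
Pair (1,2): pos 4,14 vel 0,4 -> not approaching (rel speed -4 <= 0)
Pair (2,3): pos 14,15 vel 4,-4 -> gap=1, closing at 8/unit, collide at t=1/8
Earliest collision: t=1/8 between 2 and 3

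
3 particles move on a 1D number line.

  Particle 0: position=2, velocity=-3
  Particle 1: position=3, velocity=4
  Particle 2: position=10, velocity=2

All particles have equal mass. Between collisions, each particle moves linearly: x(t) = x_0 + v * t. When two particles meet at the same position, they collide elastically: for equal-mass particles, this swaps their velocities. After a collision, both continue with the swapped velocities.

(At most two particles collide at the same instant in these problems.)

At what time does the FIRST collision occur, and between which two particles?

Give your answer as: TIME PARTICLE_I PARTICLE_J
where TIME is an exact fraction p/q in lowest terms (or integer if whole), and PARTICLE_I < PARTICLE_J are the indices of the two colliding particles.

Answer: 7/2 1 2

Derivation:
Pair (0,1): pos 2,3 vel -3,4 -> not approaching (rel speed -7 <= 0)
Pair (1,2): pos 3,10 vel 4,2 -> gap=7, closing at 2/unit, collide at t=7/2
Earliest collision: t=7/2 between 1 and 2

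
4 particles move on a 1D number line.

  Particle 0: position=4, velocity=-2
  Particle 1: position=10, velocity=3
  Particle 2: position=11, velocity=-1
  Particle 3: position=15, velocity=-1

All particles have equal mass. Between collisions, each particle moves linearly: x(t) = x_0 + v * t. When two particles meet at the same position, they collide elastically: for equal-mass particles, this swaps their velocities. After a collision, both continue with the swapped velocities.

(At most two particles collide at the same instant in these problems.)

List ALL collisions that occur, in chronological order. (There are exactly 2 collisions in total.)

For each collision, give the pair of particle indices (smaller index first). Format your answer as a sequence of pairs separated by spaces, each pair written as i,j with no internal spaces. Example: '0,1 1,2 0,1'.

Collision at t=1/4: particles 1 and 2 swap velocities; positions: p0=7/2 p1=43/4 p2=43/4 p3=59/4; velocities now: v0=-2 v1=-1 v2=3 v3=-1
Collision at t=5/4: particles 2 and 3 swap velocities; positions: p0=3/2 p1=39/4 p2=55/4 p3=55/4; velocities now: v0=-2 v1=-1 v2=-1 v3=3

Answer: 1,2 2,3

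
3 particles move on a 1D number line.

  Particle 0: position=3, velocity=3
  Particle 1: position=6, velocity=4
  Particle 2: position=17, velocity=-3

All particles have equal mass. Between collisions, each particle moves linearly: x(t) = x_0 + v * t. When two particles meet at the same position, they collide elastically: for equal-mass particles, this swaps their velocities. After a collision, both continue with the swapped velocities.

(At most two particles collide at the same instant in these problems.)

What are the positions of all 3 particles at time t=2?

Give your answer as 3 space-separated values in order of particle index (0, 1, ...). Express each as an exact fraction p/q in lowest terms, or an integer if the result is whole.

Answer: 9 11 14

Derivation:
Collision at t=11/7: particles 1 and 2 swap velocities; positions: p0=54/7 p1=86/7 p2=86/7; velocities now: v0=3 v1=-3 v2=4
Advance to t=2 (no further collisions before then); velocities: v0=3 v1=-3 v2=4; positions = 9 11 14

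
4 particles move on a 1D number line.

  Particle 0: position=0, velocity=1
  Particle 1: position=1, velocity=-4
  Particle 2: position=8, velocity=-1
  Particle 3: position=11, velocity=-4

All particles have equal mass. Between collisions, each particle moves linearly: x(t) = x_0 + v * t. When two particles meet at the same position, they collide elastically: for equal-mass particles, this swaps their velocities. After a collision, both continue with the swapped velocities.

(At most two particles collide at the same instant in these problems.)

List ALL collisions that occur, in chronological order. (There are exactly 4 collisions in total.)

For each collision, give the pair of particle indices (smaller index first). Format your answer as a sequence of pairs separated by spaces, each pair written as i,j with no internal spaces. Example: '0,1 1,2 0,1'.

Answer: 0,1 2,3 1,2 2,3

Derivation:
Collision at t=1/5: particles 0 and 1 swap velocities; positions: p0=1/5 p1=1/5 p2=39/5 p3=51/5; velocities now: v0=-4 v1=1 v2=-1 v3=-4
Collision at t=1: particles 2 and 3 swap velocities; positions: p0=-3 p1=1 p2=7 p3=7; velocities now: v0=-4 v1=1 v2=-4 v3=-1
Collision at t=11/5: particles 1 and 2 swap velocities; positions: p0=-39/5 p1=11/5 p2=11/5 p3=29/5; velocities now: v0=-4 v1=-4 v2=1 v3=-1
Collision at t=4: particles 2 and 3 swap velocities; positions: p0=-15 p1=-5 p2=4 p3=4; velocities now: v0=-4 v1=-4 v2=-1 v3=1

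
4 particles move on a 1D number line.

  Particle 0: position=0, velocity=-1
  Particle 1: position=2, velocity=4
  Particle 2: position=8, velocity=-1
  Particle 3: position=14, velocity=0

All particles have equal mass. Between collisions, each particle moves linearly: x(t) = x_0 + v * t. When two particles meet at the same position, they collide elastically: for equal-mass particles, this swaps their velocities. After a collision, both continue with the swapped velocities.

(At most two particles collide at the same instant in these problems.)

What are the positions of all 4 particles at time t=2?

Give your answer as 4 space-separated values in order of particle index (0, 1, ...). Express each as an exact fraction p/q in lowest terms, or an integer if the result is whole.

Answer: -2 6 10 14

Derivation:
Collision at t=6/5: particles 1 and 2 swap velocities; positions: p0=-6/5 p1=34/5 p2=34/5 p3=14; velocities now: v0=-1 v1=-1 v2=4 v3=0
Advance to t=2 (no further collisions before then); velocities: v0=-1 v1=-1 v2=4 v3=0; positions = -2 6 10 14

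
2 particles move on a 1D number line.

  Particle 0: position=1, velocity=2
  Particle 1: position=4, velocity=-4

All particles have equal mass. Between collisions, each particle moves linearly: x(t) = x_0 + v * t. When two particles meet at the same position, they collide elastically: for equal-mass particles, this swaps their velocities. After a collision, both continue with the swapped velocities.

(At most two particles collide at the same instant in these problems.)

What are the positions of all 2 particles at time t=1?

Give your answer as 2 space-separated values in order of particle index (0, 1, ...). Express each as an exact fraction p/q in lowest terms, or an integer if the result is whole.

Collision at t=1/2: particles 0 and 1 swap velocities; positions: p0=2 p1=2; velocities now: v0=-4 v1=2
Advance to t=1 (no further collisions before then); velocities: v0=-4 v1=2; positions = 0 3

Answer: 0 3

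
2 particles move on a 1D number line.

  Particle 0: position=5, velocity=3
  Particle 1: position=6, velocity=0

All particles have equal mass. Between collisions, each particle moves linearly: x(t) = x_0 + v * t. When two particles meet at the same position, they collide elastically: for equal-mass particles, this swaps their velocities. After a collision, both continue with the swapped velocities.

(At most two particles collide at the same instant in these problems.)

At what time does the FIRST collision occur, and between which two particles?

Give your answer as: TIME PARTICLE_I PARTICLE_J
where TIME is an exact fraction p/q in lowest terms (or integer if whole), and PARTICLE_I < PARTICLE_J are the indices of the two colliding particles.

Answer: 1/3 0 1

Derivation:
Pair (0,1): pos 5,6 vel 3,0 -> gap=1, closing at 3/unit, collide at t=1/3
Earliest collision: t=1/3 between 0 and 1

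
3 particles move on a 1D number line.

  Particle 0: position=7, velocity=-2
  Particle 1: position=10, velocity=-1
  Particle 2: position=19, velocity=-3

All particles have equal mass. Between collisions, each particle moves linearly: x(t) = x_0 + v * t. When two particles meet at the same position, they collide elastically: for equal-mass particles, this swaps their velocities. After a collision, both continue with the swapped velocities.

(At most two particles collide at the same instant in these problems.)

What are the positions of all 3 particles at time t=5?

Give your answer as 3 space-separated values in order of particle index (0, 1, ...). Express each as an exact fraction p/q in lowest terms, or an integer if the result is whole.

Answer: -3 4 5

Derivation:
Collision at t=9/2: particles 1 and 2 swap velocities; positions: p0=-2 p1=11/2 p2=11/2; velocities now: v0=-2 v1=-3 v2=-1
Advance to t=5 (no further collisions before then); velocities: v0=-2 v1=-3 v2=-1; positions = -3 4 5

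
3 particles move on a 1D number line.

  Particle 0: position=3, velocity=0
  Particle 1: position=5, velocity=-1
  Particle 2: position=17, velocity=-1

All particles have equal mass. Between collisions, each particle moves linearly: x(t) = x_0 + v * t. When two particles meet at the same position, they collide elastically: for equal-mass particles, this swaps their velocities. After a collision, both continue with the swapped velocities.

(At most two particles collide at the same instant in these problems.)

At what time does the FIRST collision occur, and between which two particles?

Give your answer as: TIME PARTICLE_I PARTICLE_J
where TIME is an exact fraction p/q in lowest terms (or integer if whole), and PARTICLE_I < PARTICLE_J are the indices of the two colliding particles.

Pair (0,1): pos 3,5 vel 0,-1 -> gap=2, closing at 1/unit, collide at t=2
Pair (1,2): pos 5,17 vel -1,-1 -> not approaching (rel speed 0 <= 0)
Earliest collision: t=2 between 0 and 1

Answer: 2 0 1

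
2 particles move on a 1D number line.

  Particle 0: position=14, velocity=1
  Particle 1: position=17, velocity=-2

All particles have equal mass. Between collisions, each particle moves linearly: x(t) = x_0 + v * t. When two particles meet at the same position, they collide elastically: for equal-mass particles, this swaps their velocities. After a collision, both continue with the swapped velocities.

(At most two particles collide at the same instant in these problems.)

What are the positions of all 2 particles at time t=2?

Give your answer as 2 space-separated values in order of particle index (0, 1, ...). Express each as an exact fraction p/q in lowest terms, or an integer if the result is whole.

Collision at t=1: particles 0 and 1 swap velocities; positions: p0=15 p1=15; velocities now: v0=-2 v1=1
Advance to t=2 (no further collisions before then); velocities: v0=-2 v1=1; positions = 13 16

Answer: 13 16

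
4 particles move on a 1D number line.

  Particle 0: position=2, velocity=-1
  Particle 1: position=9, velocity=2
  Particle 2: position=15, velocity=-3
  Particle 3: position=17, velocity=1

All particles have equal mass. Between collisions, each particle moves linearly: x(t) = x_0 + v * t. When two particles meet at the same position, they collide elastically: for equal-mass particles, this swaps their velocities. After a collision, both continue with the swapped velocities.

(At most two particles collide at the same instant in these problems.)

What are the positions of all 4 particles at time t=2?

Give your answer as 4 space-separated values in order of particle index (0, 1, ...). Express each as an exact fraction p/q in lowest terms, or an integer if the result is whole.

Answer: 0 9 13 19

Derivation:
Collision at t=6/5: particles 1 and 2 swap velocities; positions: p0=4/5 p1=57/5 p2=57/5 p3=91/5; velocities now: v0=-1 v1=-3 v2=2 v3=1
Advance to t=2 (no further collisions before then); velocities: v0=-1 v1=-3 v2=2 v3=1; positions = 0 9 13 19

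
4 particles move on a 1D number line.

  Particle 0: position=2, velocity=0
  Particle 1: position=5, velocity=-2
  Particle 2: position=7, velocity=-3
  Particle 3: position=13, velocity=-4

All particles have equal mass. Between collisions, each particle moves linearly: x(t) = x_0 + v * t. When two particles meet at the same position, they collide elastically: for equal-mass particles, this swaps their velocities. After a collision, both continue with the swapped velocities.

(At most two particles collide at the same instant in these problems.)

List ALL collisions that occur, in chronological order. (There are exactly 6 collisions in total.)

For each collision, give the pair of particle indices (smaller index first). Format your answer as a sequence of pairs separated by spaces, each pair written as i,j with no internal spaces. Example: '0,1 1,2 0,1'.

Answer: 0,1 1,2 0,1 2,3 1,2 0,1

Derivation:
Collision at t=3/2: particles 0 and 1 swap velocities; positions: p0=2 p1=2 p2=5/2 p3=7; velocities now: v0=-2 v1=0 v2=-3 v3=-4
Collision at t=5/3: particles 1 and 2 swap velocities; positions: p0=5/3 p1=2 p2=2 p3=19/3; velocities now: v0=-2 v1=-3 v2=0 v3=-4
Collision at t=2: particles 0 and 1 swap velocities; positions: p0=1 p1=1 p2=2 p3=5; velocities now: v0=-3 v1=-2 v2=0 v3=-4
Collision at t=11/4: particles 2 and 3 swap velocities; positions: p0=-5/4 p1=-1/2 p2=2 p3=2; velocities now: v0=-3 v1=-2 v2=-4 v3=0
Collision at t=4: particles 1 and 2 swap velocities; positions: p0=-5 p1=-3 p2=-3 p3=2; velocities now: v0=-3 v1=-4 v2=-2 v3=0
Collision at t=6: particles 0 and 1 swap velocities; positions: p0=-11 p1=-11 p2=-7 p3=2; velocities now: v0=-4 v1=-3 v2=-2 v3=0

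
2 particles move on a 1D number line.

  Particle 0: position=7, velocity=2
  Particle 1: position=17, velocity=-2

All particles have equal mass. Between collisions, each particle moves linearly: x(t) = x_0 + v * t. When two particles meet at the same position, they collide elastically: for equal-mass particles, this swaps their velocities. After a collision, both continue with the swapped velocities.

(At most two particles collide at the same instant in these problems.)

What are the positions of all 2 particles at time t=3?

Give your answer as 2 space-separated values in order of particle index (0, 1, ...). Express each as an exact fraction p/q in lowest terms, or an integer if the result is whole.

Answer: 11 13

Derivation:
Collision at t=5/2: particles 0 and 1 swap velocities; positions: p0=12 p1=12; velocities now: v0=-2 v1=2
Advance to t=3 (no further collisions before then); velocities: v0=-2 v1=2; positions = 11 13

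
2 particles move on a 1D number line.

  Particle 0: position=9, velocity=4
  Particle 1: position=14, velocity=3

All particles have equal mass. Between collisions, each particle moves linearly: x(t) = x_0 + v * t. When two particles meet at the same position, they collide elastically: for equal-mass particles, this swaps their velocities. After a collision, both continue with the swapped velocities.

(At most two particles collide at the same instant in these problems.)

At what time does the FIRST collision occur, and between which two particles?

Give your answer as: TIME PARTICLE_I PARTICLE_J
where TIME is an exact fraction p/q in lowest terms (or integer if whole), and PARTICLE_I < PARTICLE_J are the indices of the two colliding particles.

Pair (0,1): pos 9,14 vel 4,3 -> gap=5, closing at 1/unit, collide at t=5
Earliest collision: t=5 between 0 and 1

Answer: 5 0 1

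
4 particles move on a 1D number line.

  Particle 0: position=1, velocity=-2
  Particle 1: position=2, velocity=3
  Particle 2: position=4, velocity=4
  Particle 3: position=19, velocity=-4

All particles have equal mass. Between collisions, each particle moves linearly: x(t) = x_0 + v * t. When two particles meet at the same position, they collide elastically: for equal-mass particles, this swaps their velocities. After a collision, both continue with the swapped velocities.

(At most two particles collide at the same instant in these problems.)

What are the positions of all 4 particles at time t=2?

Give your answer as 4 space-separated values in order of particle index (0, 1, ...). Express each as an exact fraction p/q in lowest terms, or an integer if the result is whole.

Answer: -3 8 11 12

Derivation:
Collision at t=15/8: particles 2 and 3 swap velocities; positions: p0=-11/4 p1=61/8 p2=23/2 p3=23/2; velocities now: v0=-2 v1=3 v2=-4 v3=4
Advance to t=2 (no further collisions before then); velocities: v0=-2 v1=3 v2=-4 v3=4; positions = -3 8 11 12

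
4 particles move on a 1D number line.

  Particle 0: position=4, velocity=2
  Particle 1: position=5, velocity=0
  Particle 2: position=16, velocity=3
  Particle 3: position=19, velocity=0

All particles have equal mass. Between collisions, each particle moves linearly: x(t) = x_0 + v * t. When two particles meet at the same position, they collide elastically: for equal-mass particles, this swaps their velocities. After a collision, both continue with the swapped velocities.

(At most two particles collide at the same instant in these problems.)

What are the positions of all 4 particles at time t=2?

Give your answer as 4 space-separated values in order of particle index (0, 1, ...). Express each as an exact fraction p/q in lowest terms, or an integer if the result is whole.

Answer: 5 8 19 22

Derivation:
Collision at t=1/2: particles 0 and 1 swap velocities; positions: p0=5 p1=5 p2=35/2 p3=19; velocities now: v0=0 v1=2 v2=3 v3=0
Collision at t=1: particles 2 and 3 swap velocities; positions: p0=5 p1=6 p2=19 p3=19; velocities now: v0=0 v1=2 v2=0 v3=3
Advance to t=2 (no further collisions before then); velocities: v0=0 v1=2 v2=0 v3=3; positions = 5 8 19 22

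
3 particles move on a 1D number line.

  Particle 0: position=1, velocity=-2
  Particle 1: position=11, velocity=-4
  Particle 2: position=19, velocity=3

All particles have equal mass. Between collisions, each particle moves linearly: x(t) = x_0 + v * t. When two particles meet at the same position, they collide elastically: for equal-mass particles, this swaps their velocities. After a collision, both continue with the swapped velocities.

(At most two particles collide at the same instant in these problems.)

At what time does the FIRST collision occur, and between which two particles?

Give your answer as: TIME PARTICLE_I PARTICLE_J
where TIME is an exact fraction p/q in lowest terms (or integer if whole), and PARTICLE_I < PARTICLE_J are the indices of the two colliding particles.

Answer: 5 0 1

Derivation:
Pair (0,1): pos 1,11 vel -2,-4 -> gap=10, closing at 2/unit, collide at t=5
Pair (1,2): pos 11,19 vel -4,3 -> not approaching (rel speed -7 <= 0)
Earliest collision: t=5 between 0 and 1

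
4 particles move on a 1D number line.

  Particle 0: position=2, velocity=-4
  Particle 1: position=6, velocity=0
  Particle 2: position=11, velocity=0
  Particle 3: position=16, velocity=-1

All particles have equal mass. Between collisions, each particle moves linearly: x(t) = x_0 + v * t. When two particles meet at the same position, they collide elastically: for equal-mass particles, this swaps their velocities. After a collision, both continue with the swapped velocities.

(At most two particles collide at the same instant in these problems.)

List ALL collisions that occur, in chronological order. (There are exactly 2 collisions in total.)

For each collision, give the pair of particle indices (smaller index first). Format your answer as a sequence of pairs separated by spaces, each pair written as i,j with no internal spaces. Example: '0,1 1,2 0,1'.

Collision at t=5: particles 2 and 3 swap velocities; positions: p0=-18 p1=6 p2=11 p3=11; velocities now: v0=-4 v1=0 v2=-1 v3=0
Collision at t=10: particles 1 and 2 swap velocities; positions: p0=-38 p1=6 p2=6 p3=11; velocities now: v0=-4 v1=-1 v2=0 v3=0

Answer: 2,3 1,2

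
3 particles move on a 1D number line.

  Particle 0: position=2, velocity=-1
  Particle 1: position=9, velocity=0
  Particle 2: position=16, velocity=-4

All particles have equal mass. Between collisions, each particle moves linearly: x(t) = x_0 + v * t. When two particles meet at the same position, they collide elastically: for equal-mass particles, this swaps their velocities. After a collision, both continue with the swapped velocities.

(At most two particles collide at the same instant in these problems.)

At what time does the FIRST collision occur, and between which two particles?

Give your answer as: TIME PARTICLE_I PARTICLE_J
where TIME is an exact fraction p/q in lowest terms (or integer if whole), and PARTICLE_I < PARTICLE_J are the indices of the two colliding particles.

Answer: 7/4 1 2

Derivation:
Pair (0,1): pos 2,9 vel -1,0 -> not approaching (rel speed -1 <= 0)
Pair (1,2): pos 9,16 vel 0,-4 -> gap=7, closing at 4/unit, collide at t=7/4
Earliest collision: t=7/4 between 1 and 2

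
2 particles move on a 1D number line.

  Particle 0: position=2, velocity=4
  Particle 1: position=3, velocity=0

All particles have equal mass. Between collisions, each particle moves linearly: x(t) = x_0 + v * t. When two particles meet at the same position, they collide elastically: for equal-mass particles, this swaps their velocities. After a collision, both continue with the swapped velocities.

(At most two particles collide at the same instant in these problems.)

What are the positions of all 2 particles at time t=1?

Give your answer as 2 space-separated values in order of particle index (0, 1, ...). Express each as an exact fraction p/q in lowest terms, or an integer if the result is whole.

Answer: 3 6

Derivation:
Collision at t=1/4: particles 0 and 1 swap velocities; positions: p0=3 p1=3; velocities now: v0=0 v1=4
Advance to t=1 (no further collisions before then); velocities: v0=0 v1=4; positions = 3 6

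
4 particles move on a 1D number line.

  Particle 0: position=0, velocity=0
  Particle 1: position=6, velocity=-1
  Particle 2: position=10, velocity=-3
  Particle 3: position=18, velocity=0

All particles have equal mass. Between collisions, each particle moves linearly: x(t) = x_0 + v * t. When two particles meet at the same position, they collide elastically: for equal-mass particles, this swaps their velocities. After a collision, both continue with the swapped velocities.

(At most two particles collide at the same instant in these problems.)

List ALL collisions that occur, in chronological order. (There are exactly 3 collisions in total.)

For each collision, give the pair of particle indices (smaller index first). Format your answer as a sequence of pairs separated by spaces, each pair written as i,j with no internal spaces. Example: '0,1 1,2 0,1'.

Collision at t=2: particles 1 and 2 swap velocities; positions: p0=0 p1=4 p2=4 p3=18; velocities now: v0=0 v1=-3 v2=-1 v3=0
Collision at t=10/3: particles 0 and 1 swap velocities; positions: p0=0 p1=0 p2=8/3 p3=18; velocities now: v0=-3 v1=0 v2=-1 v3=0
Collision at t=6: particles 1 and 2 swap velocities; positions: p0=-8 p1=0 p2=0 p3=18; velocities now: v0=-3 v1=-1 v2=0 v3=0

Answer: 1,2 0,1 1,2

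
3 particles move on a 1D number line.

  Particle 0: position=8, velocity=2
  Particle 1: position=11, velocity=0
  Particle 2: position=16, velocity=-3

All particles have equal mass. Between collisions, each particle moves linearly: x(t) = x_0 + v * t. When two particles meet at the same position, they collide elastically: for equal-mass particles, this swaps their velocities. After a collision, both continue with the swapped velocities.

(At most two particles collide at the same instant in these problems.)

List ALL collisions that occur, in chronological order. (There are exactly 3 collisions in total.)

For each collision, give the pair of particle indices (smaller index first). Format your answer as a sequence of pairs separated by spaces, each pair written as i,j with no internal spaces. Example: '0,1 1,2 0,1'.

Answer: 0,1 1,2 0,1

Derivation:
Collision at t=3/2: particles 0 and 1 swap velocities; positions: p0=11 p1=11 p2=23/2; velocities now: v0=0 v1=2 v2=-3
Collision at t=8/5: particles 1 and 2 swap velocities; positions: p0=11 p1=56/5 p2=56/5; velocities now: v0=0 v1=-3 v2=2
Collision at t=5/3: particles 0 and 1 swap velocities; positions: p0=11 p1=11 p2=34/3; velocities now: v0=-3 v1=0 v2=2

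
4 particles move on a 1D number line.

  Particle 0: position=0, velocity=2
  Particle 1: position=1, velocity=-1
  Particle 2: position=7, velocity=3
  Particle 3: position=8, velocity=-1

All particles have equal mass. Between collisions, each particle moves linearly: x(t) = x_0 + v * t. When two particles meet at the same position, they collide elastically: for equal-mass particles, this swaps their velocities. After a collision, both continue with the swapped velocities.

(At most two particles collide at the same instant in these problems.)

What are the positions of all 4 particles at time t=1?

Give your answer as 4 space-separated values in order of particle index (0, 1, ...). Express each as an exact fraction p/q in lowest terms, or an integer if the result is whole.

Answer: 0 2 7 10

Derivation:
Collision at t=1/4: particles 2 and 3 swap velocities; positions: p0=1/2 p1=3/4 p2=31/4 p3=31/4; velocities now: v0=2 v1=-1 v2=-1 v3=3
Collision at t=1/3: particles 0 and 1 swap velocities; positions: p0=2/3 p1=2/3 p2=23/3 p3=8; velocities now: v0=-1 v1=2 v2=-1 v3=3
Advance to t=1 (no further collisions before then); velocities: v0=-1 v1=2 v2=-1 v3=3; positions = 0 2 7 10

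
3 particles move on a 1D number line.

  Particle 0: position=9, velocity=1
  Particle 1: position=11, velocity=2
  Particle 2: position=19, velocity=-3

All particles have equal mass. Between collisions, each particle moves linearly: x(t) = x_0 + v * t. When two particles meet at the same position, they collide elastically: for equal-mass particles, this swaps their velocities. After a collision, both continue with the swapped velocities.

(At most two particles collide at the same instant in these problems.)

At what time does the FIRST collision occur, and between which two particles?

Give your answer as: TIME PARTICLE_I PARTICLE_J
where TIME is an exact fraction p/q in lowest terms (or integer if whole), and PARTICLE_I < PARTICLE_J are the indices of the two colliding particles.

Pair (0,1): pos 9,11 vel 1,2 -> not approaching (rel speed -1 <= 0)
Pair (1,2): pos 11,19 vel 2,-3 -> gap=8, closing at 5/unit, collide at t=8/5
Earliest collision: t=8/5 between 1 and 2

Answer: 8/5 1 2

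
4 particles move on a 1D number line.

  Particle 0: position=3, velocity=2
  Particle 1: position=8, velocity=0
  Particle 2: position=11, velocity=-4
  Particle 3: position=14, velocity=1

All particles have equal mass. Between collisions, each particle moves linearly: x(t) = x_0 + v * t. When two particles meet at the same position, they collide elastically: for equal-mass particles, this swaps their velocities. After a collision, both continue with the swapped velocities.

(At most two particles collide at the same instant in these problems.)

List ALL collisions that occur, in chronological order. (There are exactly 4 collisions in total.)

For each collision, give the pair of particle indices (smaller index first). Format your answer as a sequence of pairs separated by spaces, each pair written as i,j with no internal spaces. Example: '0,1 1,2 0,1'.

Collision at t=3/4: particles 1 and 2 swap velocities; positions: p0=9/2 p1=8 p2=8 p3=59/4; velocities now: v0=2 v1=-4 v2=0 v3=1
Collision at t=4/3: particles 0 and 1 swap velocities; positions: p0=17/3 p1=17/3 p2=8 p3=46/3; velocities now: v0=-4 v1=2 v2=0 v3=1
Collision at t=5/2: particles 1 and 2 swap velocities; positions: p0=1 p1=8 p2=8 p3=33/2; velocities now: v0=-4 v1=0 v2=2 v3=1
Collision at t=11: particles 2 and 3 swap velocities; positions: p0=-33 p1=8 p2=25 p3=25; velocities now: v0=-4 v1=0 v2=1 v3=2

Answer: 1,2 0,1 1,2 2,3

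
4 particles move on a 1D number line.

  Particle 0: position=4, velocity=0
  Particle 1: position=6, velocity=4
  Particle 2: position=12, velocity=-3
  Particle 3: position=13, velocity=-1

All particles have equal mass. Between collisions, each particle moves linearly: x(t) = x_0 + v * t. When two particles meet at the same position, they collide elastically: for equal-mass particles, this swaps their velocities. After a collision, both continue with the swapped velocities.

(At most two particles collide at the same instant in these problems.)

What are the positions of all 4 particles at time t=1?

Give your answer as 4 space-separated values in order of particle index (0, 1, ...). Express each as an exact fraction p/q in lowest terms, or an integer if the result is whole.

Answer: 4 9 10 12

Derivation:
Collision at t=6/7: particles 1 and 2 swap velocities; positions: p0=4 p1=66/7 p2=66/7 p3=85/7; velocities now: v0=0 v1=-3 v2=4 v3=-1
Advance to t=1 (no further collisions before then); velocities: v0=0 v1=-3 v2=4 v3=-1; positions = 4 9 10 12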